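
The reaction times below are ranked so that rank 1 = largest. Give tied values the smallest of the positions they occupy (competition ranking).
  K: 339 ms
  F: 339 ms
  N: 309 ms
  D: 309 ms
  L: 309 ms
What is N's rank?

3

Sorted (descending): 339, 339, 309, 309, 309
The 2 values of 339 occupy positions 1–2 → each gets rank 1.
The 3 values of 309 occupy positions 3–5 → each gets rank 3.
N has value 309 ms → rank 3.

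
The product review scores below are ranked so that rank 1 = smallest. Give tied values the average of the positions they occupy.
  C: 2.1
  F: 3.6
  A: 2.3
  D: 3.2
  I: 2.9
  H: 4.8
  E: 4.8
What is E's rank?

Sorted (ascending): 2.1, 2.3, 2.9, 3.2, 3.6, 4.8, 4.8
The 2 values of 4.8 occupy positions 6–7 → average rank (6+7)/2 = 6.5.
E has value 4.8 → rank 6.5.

6.5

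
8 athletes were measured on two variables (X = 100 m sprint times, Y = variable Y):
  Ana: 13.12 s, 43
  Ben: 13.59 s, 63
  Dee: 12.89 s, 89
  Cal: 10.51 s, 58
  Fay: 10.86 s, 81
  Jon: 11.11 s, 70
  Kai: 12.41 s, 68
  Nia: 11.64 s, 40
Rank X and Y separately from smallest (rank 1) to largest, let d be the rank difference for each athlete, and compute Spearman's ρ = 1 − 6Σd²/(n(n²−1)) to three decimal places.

-0.095

Ranks of variable 1: 7, 8, 6, 1, 2, 3, 5, 4
Ranks of variable 2: 2, 4, 8, 3, 7, 6, 5, 1
d = r₁ − r₂: 5, 4, -2, -2, -5, -3, 0, 3
d²: 25, 16, 4, 4, 25, 9, 0, 9; Σd² = 92
ρ = 1 − 6·92/(8·63) = 1 − 552/504 = -0.095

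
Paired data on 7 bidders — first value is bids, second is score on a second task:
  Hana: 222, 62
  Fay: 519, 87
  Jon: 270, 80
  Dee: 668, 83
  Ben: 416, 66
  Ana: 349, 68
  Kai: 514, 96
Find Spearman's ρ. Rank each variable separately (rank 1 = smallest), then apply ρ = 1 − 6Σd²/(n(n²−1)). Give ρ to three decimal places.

0.714

Ranks of variable 1: 1, 6, 2, 7, 4, 3, 5
Ranks of variable 2: 1, 6, 4, 5, 2, 3, 7
d = r₁ − r₂: 0, 0, -2, 2, 2, 0, -2
d²: 0, 0, 4, 4, 4, 0, 4; Σd² = 16
ρ = 1 − 6·16/(7·48) = 1 − 96/336 = 0.714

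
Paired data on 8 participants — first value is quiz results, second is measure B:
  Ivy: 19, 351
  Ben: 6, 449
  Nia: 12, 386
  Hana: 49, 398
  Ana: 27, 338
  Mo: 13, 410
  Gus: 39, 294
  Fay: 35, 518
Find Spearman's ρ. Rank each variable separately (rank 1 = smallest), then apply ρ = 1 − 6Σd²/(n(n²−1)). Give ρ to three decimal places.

Ranks of variable 1: 4, 1, 2, 8, 5, 3, 7, 6
Ranks of variable 2: 3, 7, 4, 5, 2, 6, 1, 8
d = r₁ − r₂: 1, -6, -2, 3, 3, -3, 6, -2
d²: 1, 36, 4, 9, 9, 9, 36, 4; Σd² = 108
ρ = 1 − 6·108/(8·63) = 1 − 648/504 = -0.286

-0.286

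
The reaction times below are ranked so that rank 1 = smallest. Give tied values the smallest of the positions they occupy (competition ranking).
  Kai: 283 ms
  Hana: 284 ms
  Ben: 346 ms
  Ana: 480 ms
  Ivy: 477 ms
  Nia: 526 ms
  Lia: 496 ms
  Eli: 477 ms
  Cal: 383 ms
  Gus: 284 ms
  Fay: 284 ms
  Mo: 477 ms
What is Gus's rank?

Sorted (ascending): 283, 284, 284, 284, 346, 383, 477, 477, 477, 480, 496, 526
The 3 values of 284 occupy positions 2–4 → each gets rank 2.
The 3 values of 477 occupy positions 7–9 → each gets rank 7.
Gus has value 284 ms → rank 2.

2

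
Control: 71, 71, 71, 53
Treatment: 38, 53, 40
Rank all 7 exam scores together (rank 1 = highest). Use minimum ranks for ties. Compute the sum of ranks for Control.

7

Sorted (descending): 71, 71, 71, 53, 53, 40, 38
The 3 values of 71 occupy positions 1–3 → each gets rank 1.
The 2 values of 53 occupy positions 4–5 → each gets rank 4.
Control values → pooled ranks: 71→1, 71→1, 71→1, 53→4
Rank sum = 1 + 1 + 1 + 4 = 7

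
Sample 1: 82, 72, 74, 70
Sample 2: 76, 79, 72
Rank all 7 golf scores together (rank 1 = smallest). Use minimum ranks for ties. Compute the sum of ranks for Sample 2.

Sorted (ascending): 70, 72, 72, 74, 76, 79, 82
The 2 values of 72 occupy positions 2–3 → each gets rank 2.
Sample 2 values → pooled ranks: 76→5, 79→6, 72→2
Rank sum = 5 + 6 + 2 = 13

13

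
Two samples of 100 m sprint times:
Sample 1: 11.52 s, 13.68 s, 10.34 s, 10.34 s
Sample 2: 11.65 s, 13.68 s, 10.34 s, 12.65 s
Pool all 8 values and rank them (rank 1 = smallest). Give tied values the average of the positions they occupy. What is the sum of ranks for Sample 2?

Sorted (ascending): 10.34, 10.34, 10.34, 11.52, 11.65, 12.65, 13.68, 13.68
The 3 values of 10.34 occupy positions 1–3 → average rank 2.
The 2 values of 13.68 occupy positions 7–8 → average rank (7+8)/2 = 7.5.
Sample 2 values → pooled ranks: 11.65→5, 13.68→7.5, 10.34→2, 12.65→6
Rank sum = 5 + 7.5 + 2 + 6 = 20.5

20.5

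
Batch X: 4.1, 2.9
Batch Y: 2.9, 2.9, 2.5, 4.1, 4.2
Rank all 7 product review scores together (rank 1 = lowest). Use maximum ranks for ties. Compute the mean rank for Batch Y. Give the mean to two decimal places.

Sorted (ascending): 2.5, 2.9, 2.9, 2.9, 4.1, 4.1, 4.2
The 3 values of 2.9 occupy positions 2–4 → each gets rank 4.
The 2 values of 4.1 occupy positions 5–6 → each gets rank 6.
Batch Y values → pooled ranks: 2.9→4, 2.9→4, 2.5→1, 4.1→6, 4.2→7
Mean rank = (4 + 4 + 1 + 6 + 7) / 5 = 4.40

4.40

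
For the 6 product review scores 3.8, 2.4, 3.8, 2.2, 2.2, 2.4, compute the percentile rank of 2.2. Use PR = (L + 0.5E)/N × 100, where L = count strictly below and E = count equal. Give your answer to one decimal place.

N = 6.
Strictly below 2.2: 0. Equal to 2.2: 2.
PR = (0 + 0.5·2)/6 × 100 = 16.7

16.7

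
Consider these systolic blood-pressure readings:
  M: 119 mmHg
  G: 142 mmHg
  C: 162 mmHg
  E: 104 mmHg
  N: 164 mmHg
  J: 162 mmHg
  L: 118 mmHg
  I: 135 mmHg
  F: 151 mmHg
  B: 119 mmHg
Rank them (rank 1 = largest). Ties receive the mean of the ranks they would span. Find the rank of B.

7.5

Sorted (descending): 164, 162, 162, 151, 142, 135, 119, 119, 118, 104
The 2 values of 162 occupy positions 2–3 → average rank (2+3)/2 = 2.5.
The 2 values of 119 occupy positions 7–8 → average rank (7+8)/2 = 7.5.
B has value 119 mmHg → rank 7.5.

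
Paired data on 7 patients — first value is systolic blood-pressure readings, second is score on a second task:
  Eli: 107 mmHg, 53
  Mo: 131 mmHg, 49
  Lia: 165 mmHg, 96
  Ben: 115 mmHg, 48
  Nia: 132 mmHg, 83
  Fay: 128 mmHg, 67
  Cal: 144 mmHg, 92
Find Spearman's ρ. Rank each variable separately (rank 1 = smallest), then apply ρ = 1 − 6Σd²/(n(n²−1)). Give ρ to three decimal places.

Ranks of variable 1: 1, 4, 7, 2, 5, 3, 6
Ranks of variable 2: 3, 2, 7, 1, 5, 4, 6
d = r₁ − r₂: -2, 2, 0, 1, 0, -1, 0
d²: 4, 4, 0, 1, 0, 1, 0; Σd² = 10
ρ = 1 − 6·10/(7·48) = 1 − 60/336 = 0.821

0.821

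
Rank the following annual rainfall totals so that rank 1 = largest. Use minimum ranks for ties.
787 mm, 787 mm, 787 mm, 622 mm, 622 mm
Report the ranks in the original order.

Sorted (descending): 787, 787, 787, 622, 622
The 3 values of 787 occupy positions 1–3 → each gets rank 1.
The 2 values of 622 occupy positions 4–5 → each gets rank 4.

1, 1, 1, 4, 4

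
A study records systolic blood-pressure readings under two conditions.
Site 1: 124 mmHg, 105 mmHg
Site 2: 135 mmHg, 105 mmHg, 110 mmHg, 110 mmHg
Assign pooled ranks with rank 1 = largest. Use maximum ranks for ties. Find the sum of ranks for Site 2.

15

Sorted (descending): 135, 124, 110, 110, 105, 105
The 2 values of 110 occupy positions 3–4 → each gets rank 4.
The 2 values of 105 occupy positions 5–6 → each gets rank 6.
Site 2 values → pooled ranks: 135→1, 105→6, 110→4, 110→4
Rank sum = 1 + 6 + 4 + 4 = 15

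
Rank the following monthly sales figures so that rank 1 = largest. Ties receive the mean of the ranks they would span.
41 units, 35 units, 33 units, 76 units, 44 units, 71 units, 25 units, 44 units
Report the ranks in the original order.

5, 6, 7, 1, 3.5, 2, 8, 3.5

Sorted (descending): 76, 71, 44, 44, 41, 35, 33, 25
The 2 values of 44 occupy positions 3–4 → average rank (3+4)/2 = 3.5.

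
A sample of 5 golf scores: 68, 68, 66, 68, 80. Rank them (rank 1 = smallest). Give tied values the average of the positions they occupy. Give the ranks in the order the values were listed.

Sorted (ascending): 66, 68, 68, 68, 80
The 3 values of 68 occupy positions 2–4 → average rank 3.

3, 3, 1, 3, 5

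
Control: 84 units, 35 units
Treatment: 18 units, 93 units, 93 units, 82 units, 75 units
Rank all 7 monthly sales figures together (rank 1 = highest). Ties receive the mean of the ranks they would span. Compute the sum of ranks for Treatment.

Sorted (descending): 93, 93, 84, 82, 75, 35, 18
The 2 values of 93 occupy positions 1–2 → average rank (1+2)/2 = 1.5.
Treatment values → pooled ranks: 18→7, 93→1.5, 93→1.5, 82→4, 75→5
Rank sum = 7 + 1.5 + 1.5 + 4 + 5 = 19

19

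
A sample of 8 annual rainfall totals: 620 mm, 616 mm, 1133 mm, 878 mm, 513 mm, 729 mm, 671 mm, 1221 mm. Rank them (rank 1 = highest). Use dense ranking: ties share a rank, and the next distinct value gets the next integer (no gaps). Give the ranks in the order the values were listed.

Sorted (descending): 1221, 1133, 878, 729, 671, 620, 616, 513
No ties — each value takes its position as its rank.

6, 7, 2, 3, 8, 4, 5, 1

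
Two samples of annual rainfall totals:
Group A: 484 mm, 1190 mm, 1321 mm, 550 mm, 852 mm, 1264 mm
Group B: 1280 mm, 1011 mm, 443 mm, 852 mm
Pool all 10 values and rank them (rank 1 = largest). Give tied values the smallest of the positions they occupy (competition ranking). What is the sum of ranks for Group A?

Sorted (descending): 1321, 1280, 1264, 1190, 1011, 852, 852, 550, 484, 443
The 2 values of 852 occupy positions 6–7 → each gets rank 6.
Group A values → pooled ranks: 484→9, 1190→4, 1321→1, 550→8, 852→6, 1264→3
Rank sum = 9 + 4 + 1 + 8 + 6 + 3 = 31

31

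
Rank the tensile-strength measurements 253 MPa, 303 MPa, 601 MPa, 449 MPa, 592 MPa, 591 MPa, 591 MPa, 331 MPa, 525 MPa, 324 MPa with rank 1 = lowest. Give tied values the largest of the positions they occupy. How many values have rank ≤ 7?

6

Sorted (ascending): 253, 303, 324, 331, 449, 525, 591, 591, 592, 601
The 2 values of 591 occupy positions 7–8 → each gets rank 8.
Ranks ≤ 7: {1, 2, 3, 4, 5, 6} → 6 values.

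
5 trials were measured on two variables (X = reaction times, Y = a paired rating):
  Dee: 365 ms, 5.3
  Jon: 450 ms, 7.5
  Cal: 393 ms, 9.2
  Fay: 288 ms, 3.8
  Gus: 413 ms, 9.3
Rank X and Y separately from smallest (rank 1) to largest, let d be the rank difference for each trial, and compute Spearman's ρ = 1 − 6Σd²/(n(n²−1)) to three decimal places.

0.700

Ranks of variable 1: 2, 5, 3, 1, 4
Ranks of variable 2: 2, 3, 4, 1, 5
d = r₁ − r₂: 0, 2, -1, 0, -1
d²: 0, 4, 1, 0, 1; Σd² = 6
ρ = 1 − 6·6/(5·24) = 1 − 36/120 = 0.700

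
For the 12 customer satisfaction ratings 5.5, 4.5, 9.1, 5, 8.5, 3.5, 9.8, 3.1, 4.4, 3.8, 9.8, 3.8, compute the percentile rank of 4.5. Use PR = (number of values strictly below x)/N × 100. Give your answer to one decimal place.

N = 12.
Strictly below 4.5: 5. Equal to 4.5: 1.
PR = 5/12 × 100 = 41.7

41.7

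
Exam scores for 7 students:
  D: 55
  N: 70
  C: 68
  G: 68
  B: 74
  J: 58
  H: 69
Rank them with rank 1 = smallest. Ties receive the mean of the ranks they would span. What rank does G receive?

3.5

Sorted (ascending): 55, 58, 68, 68, 69, 70, 74
The 2 values of 68 occupy positions 3–4 → average rank (3+4)/2 = 3.5.
G has value 68 → rank 3.5.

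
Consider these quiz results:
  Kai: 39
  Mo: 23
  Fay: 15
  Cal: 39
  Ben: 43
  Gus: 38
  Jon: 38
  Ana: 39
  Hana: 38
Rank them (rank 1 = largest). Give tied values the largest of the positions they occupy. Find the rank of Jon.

Sorted (descending): 43, 39, 39, 39, 38, 38, 38, 23, 15
The 3 values of 39 occupy positions 2–4 → each gets rank 4.
The 3 values of 38 occupy positions 5–7 → each gets rank 7.
Jon has value 38 → rank 7.

7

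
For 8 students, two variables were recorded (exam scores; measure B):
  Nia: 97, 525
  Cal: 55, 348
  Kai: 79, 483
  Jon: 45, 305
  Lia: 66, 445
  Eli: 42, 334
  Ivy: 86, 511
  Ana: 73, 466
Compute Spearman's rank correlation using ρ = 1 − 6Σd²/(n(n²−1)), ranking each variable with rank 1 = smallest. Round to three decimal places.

0.976

Ranks of variable 1: 8, 3, 6, 2, 4, 1, 7, 5
Ranks of variable 2: 8, 3, 6, 1, 4, 2, 7, 5
d = r₁ − r₂: 0, 0, 0, 1, 0, -1, 0, 0
d²: 0, 0, 0, 1, 0, 1, 0, 0; Σd² = 2
ρ = 1 − 6·2/(8·63) = 1 − 12/504 = 0.976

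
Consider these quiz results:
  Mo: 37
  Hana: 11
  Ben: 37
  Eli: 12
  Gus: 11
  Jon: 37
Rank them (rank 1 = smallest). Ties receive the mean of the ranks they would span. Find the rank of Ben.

Sorted (ascending): 11, 11, 12, 37, 37, 37
The 2 values of 11 occupy positions 1–2 → average rank (1+2)/2 = 1.5.
The 3 values of 37 occupy positions 4–6 → average rank 5.
Ben has value 37 → rank 5.

5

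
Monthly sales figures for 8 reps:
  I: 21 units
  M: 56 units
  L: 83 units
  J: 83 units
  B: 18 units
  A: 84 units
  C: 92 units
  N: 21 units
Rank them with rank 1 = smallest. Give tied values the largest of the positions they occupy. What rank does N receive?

3

Sorted (ascending): 18, 21, 21, 56, 83, 83, 84, 92
The 2 values of 21 occupy positions 2–3 → each gets rank 3.
The 2 values of 83 occupy positions 5–6 → each gets rank 6.
N has value 21 units → rank 3.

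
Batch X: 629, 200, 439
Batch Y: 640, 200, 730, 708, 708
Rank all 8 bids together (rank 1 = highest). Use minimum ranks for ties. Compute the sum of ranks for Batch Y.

Sorted (descending): 730, 708, 708, 640, 629, 439, 200, 200
The 2 values of 708 occupy positions 2–3 → each gets rank 2.
The 2 values of 200 occupy positions 7–8 → each gets rank 7.
Batch Y values → pooled ranks: 640→4, 200→7, 730→1, 708→2, 708→2
Rank sum = 4 + 7 + 1 + 2 + 2 = 16

16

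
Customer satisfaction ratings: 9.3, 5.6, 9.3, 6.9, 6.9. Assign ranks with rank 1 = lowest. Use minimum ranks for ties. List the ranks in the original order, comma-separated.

4, 1, 4, 2, 2

Sorted (ascending): 5.6, 6.9, 6.9, 9.3, 9.3
The 2 values of 6.9 occupy positions 2–3 → each gets rank 2.
The 2 values of 9.3 occupy positions 4–5 → each gets rank 4.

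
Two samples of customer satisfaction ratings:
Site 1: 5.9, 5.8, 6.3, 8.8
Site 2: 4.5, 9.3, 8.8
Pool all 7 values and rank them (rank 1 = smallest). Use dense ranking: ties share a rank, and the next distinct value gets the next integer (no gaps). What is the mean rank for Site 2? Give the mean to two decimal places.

4.00

Sorted (ascending): 4.5, 5.8, 5.9, 6.3, 8.8, 8.8, 9.3
The 2 values of 8.8 share dense rank 5.
Remaining distinct values take the next consecutive integers.
Site 2 values → pooled ranks: 4.5→1, 9.3→6, 8.8→5
Mean rank = (1 + 6 + 5) / 3 = 4.00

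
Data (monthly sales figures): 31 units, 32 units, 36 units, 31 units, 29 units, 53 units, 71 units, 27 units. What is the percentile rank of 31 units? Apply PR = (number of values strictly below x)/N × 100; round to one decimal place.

25.0

N = 8.
Strictly below 31: 2. Equal to 31: 2.
PR = 2/8 × 100 = 25.0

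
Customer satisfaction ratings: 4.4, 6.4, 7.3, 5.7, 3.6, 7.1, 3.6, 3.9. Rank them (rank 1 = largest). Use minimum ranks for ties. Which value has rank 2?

7.1

Sorted (descending): 7.3, 7.1, 6.4, 5.7, 4.4, 3.9, 3.6, 3.6
The 2 values of 3.6 occupy positions 7–8 → each gets rank 7.
Rank 2 → value 7.1.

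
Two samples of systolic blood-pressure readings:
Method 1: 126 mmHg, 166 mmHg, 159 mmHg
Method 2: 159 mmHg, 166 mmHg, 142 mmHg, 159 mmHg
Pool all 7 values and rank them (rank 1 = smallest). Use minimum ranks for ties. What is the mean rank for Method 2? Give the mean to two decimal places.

3.50

Sorted (ascending): 126, 142, 159, 159, 159, 166, 166
The 3 values of 159 occupy positions 3–5 → each gets rank 3.
The 2 values of 166 occupy positions 6–7 → each gets rank 6.
Method 2 values → pooled ranks: 159→3, 166→6, 142→2, 159→3
Mean rank = (3 + 6 + 2 + 3) / 4 = 3.50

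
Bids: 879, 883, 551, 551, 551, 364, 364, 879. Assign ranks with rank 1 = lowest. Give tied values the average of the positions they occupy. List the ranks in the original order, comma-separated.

6.5, 8, 4, 4, 4, 1.5, 1.5, 6.5

Sorted (ascending): 364, 364, 551, 551, 551, 879, 879, 883
The 2 values of 364 occupy positions 1–2 → average rank (1+2)/2 = 1.5.
The 3 values of 551 occupy positions 3–5 → average rank 4.
The 2 values of 879 occupy positions 6–7 → average rank (6+7)/2 = 6.5.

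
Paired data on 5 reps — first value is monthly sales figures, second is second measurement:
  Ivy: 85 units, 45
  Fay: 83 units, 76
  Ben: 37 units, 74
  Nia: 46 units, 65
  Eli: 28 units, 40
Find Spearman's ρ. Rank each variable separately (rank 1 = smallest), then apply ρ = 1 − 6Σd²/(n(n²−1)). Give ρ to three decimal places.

0.300

Ranks of variable 1: 5, 4, 2, 3, 1
Ranks of variable 2: 2, 5, 4, 3, 1
d = r₁ − r₂: 3, -1, -2, 0, 0
d²: 9, 1, 4, 0, 0; Σd² = 14
ρ = 1 − 6·14/(5·24) = 1 − 84/120 = 0.300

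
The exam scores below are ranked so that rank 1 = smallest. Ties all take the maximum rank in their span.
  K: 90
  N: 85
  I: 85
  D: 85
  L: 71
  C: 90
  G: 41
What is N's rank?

5

Sorted (ascending): 41, 71, 85, 85, 85, 90, 90
The 3 values of 85 occupy positions 3–5 → each gets rank 5.
The 2 values of 90 occupy positions 6–7 → each gets rank 7.
N has value 85 → rank 5.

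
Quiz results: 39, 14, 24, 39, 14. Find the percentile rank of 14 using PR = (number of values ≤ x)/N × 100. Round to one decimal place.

N = 5.
Strictly below 14: 0. Equal to 14: 2.
PR = 2/5 × 100 = 40.0

40.0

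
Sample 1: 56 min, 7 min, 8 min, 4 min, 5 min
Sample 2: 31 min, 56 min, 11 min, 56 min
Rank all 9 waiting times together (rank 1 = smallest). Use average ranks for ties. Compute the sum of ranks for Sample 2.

27

Sorted (ascending): 4, 5, 7, 8, 11, 31, 56, 56, 56
The 3 values of 56 occupy positions 7–9 → average rank 8.
Sample 2 values → pooled ranks: 31→6, 56→8, 11→5, 56→8
Rank sum = 6 + 8 + 5 + 8 = 27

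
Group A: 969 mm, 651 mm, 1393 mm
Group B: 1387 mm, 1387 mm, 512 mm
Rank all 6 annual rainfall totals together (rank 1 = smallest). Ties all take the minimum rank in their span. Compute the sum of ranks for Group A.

11

Sorted (ascending): 512, 651, 969, 1387, 1387, 1393
The 2 values of 1387 occupy positions 4–5 → each gets rank 4.
Group A values → pooled ranks: 969→3, 651→2, 1393→6
Rank sum = 3 + 2 + 6 = 11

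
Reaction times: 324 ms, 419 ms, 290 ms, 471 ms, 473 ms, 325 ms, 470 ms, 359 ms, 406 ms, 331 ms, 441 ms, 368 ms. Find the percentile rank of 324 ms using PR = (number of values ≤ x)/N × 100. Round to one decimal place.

16.7

N = 12.
Strictly below 324: 1. Equal to 324: 1.
PR = 2/12 × 100 = 16.7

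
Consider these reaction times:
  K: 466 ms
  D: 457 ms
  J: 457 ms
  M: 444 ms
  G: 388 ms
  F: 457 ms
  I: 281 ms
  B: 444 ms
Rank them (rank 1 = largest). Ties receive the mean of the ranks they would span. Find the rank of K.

Sorted (descending): 466, 457, 457, 457, 444, 444, 388, 281
The 3 values of 457 occupy positions 2–4 → average rank 3.
The 2 values of 444 occupy positions 5–6 → average rank (5+6)/2 = 5.5.
K has value 466 ms → rank 1.

1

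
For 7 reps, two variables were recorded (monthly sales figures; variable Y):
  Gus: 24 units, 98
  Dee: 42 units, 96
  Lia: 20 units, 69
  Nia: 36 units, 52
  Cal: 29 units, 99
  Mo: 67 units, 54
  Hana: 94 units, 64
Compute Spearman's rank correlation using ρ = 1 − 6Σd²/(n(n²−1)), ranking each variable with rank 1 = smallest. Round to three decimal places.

Ranks of variable 1: 2, 5, 1, 4, 3, 6, 7
Ranks of variable 2: 6, 5, 4, 1, 7, 2, 3
d = r₁ − r₂: -4, 0, -3, 3, -4, 4, 4
d²: 16, 0, 9, 9, 16, 16, 16; Σd² = 82
ρ = 1 − 6·82/(7·48) = 1 − 492/336 = -0.464

-0.464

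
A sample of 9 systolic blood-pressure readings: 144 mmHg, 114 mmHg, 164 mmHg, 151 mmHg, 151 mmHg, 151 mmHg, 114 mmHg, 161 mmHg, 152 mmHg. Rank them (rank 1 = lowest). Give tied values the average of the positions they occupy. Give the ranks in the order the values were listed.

3, 1.5, 9, 5, 5, 5, 1.5, 8, 7

Sorted (ascending): 114, 114, 144, 151, 151, 151, 152, 161, 164
The 2 values of 114 occupy positions 1–2 → average rank (1+2)/2 = 1.5.
The 3 values of 151 occupy positions 4–6 → average rank 5.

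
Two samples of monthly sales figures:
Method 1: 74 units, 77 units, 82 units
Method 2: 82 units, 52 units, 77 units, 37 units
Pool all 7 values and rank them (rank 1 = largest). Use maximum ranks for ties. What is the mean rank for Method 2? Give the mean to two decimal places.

Sorted (descending): 82, 82, 77, 77, 74, 52, 37
The 2 values of 82 occupy positions 1–2 → each gets rank 2.
The 2 values of 77 occupy positions 3–4 → each gets rank 4.
Method 2 values → pooled ranks: 82→2, 52→6, 77→4, 37→7
Mean rank = (2 + 6 + 4 + 7) / 4 = 4.75

4.75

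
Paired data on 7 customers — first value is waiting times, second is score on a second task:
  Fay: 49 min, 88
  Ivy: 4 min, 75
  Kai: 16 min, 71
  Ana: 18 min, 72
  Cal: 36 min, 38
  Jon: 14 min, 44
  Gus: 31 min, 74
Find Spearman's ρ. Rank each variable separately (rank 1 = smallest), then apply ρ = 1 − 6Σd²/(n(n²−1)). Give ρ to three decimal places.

0.107

Ranks of variable 1: 7, 1, 3, 4, 6, 2, 5
Ranks of variable 2: 7, 6, 3, 4, 1, 2, 5
d = r₁ − r₂: 0, -5, 0, 0, 5, 0, 0
d²: 0, 25, 0, 0, 25, 0, 0; Σd² = 50
ρ = 1 − 6·50/(7·48) = 1 − 300/336 = 0.107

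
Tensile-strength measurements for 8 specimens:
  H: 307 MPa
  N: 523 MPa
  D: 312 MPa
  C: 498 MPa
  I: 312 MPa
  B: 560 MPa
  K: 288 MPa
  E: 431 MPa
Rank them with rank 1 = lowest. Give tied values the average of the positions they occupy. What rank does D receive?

3.5

Sorted (ascending): 288, 307, 312, 312, 431, 498, 523, 560
The 2 values of 312 occupy positions 3–4 → average rank (3+4)/2 = 3.5.
D has value 312 MPa → rank 3.5.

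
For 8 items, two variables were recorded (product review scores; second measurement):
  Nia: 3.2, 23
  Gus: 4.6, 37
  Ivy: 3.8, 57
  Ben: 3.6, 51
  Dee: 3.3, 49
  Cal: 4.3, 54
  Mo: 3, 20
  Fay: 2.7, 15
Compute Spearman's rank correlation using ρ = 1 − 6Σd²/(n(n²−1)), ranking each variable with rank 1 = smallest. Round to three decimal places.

0.738

Ranks of variable 1: 3, 8, 6, 5, 4, 7, 2, 1
Ranks of variable 2: 3, 4, 8, 6, 5, 7, 2, 1
d = r₁ − r₂: 0, 4, -2, -1, -1, 0, 0, 0
d²: 0, 16, 4, 1, 1, 0, 0, 0; Σd² = 22
ρ = 1 − 6·22/(8·63) = 1 − 132/504 = 0.738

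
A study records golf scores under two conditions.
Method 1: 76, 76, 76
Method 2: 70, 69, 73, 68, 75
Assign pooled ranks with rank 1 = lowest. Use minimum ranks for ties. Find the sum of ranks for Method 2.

15

Sorted (ascending): 68, 69, 70, 73, 75, 76, 76, 76
The 3 values of 76 occupy positions 6–8 → each gets rank 6.
Method 2 values → pooled ranks: 70→3, 69→2, 73→4, 68→1, 75→5
Rank sum = 3 + 2 + 4 + 1 + 5 = 15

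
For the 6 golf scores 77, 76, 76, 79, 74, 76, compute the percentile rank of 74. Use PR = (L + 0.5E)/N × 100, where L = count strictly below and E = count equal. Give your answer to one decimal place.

8.3

N = 6.
Strictly below 74: 0. Equal to 74: 1.
PR = (0 + 0.5·1)/6 × 100 = 8.3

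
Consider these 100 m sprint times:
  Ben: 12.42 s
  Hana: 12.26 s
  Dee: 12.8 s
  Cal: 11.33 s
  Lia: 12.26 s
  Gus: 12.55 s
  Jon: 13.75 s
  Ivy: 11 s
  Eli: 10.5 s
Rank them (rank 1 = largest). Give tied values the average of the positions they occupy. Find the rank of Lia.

Sorted (descending): 13.75, 12.8, 12.55, 12.42, 12.26, 12.26, 11.33, 11, 10.5
The 2 values of 12.26 occupy positions 5–6 → average rank (5+6)/2 = 5.5.
Lia has value 12.26 s → rank 5.5.

5.5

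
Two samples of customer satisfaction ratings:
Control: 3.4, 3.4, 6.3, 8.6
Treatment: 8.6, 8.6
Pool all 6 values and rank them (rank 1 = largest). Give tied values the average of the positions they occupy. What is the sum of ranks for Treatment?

4

Sorted (descending): 8.6, 8.6, 8.6, 6.3, 3.4, 3.4
The 3 values of 8.6 occupy positions 1–3 → average rank 2.
The 2 values of 3.4 occupy positions 5–6 → average rank (5+6)/2 = 5.5.
Treatment values → pooled ranks: 8.6→2, 8.6→2
Rank sum = 2 + 2 = 4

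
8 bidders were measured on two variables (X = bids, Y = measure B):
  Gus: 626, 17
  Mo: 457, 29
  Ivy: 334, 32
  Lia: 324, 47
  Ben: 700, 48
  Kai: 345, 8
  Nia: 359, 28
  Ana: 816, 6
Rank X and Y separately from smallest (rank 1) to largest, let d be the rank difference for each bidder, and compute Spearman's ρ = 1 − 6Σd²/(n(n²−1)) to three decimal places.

-0.333

Ranks of variable 1: 6, 5, 2, 1, 7, 3, 4, 8
Ranks of variable 2: 3, 5, 6, 7, 8, 2, 4, 1
d = r₁ − r₂: 3, 0, -4, -6, -1, 1, 0, 7
d²: 9, 0, 16, 36, 1, 1, 0, 49; Σd² = 112
ρ = 1 − 6·112/(8·63) = 1 − 672/504 = -0.333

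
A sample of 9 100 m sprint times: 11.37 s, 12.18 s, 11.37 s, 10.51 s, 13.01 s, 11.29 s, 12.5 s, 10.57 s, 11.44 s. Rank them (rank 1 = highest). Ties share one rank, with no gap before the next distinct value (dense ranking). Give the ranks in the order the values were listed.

Sorted (descending): 13.01, 12.5, 12.18, 11.44, 11.37, 11.37, 11.29, 10.57, 10.51
The 2 values of 11.37 share dense rank 5.
Remaining distinct values take the next consecutive integers.

5, 3, 5, 8, 1, 6, 2, 7, 4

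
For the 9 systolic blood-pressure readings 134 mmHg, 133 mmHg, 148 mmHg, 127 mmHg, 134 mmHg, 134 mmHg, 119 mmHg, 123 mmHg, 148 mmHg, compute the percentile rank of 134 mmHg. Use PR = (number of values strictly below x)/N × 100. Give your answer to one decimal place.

44.4

N = 9.
Strictly below 134: 4. Equal to 134: 3.
PR = 4/9 × 100 = 44.4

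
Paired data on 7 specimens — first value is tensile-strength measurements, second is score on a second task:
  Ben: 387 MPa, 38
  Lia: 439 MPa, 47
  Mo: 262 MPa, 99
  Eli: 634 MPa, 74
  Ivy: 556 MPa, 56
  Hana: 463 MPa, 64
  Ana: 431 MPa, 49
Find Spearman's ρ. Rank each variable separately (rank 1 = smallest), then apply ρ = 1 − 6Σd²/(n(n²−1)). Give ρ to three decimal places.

Ranks of variable 1: 2, 4, 1, 7, 6, 5, 3
Ranks of variable 2: 1, 2, 7, 6, 4, 5, 3
d = r₁ − r₂: 1, 2, -6, 1, 2, 0, 0
d²: 1, 4, 36, 1, 4, 0, 0; Σd² = 46
ρ = 1 − 6·46/(7·48) = 1 − 276/336 = 0.179

0.179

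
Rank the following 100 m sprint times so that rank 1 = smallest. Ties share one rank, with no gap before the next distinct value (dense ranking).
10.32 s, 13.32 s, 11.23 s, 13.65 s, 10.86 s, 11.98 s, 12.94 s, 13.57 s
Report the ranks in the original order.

Sorted (ascending): 10.32, 10.86, 11.23, 11.98, 12.94, 13.32, 13.57, 13.65
No ties — each value takes its position as its rank.

1, 6, 3, 8, 2, 4, 5, 7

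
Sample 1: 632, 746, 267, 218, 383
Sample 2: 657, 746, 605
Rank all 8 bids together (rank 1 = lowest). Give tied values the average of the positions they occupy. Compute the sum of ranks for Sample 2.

Sorted (ascending): 218, 267, 383, 605, 632, 657, 746, 746
The 2 values of 746 occupy positions 7–8 → average rank (7+8)/2 = 7.5.
Sample 2 values → pooled ranks: 657→6, 746→7.5, 605→4
Rank sum = 6 + 7.5 + 4 = 17.5

17.5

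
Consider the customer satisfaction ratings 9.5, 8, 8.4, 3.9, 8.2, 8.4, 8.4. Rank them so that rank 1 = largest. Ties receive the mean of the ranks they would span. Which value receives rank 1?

Sorted (descending): 9.5, 8.4, 8.4, 8.4, 8.2, 8, 3.9
The 3 values of 8.4 occupy positions 2–4 → average rank 3.
Rank 1 → value 9.5.

9.5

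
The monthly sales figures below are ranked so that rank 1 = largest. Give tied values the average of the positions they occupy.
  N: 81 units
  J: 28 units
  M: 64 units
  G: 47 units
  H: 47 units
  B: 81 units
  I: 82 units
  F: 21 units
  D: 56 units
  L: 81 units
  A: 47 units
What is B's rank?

3

Sorted (descending): 82, 81, 81, 81, 64, 56, 47, 47, 47, 28, 21
The 3 values of 81 occupy positions 2–4 → average rank 3.
The 3 values of 47 occupy positions 7–9 → average rank 8.
B has value 81 units → rank 3.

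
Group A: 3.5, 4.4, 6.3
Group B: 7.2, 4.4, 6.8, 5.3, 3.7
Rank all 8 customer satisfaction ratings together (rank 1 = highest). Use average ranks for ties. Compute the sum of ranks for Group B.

Sorted (descending): 7.2, 6.8, 6.3, 5.3, 4.4, 4.4, 3.7, 3.5
The 2 values of 4.4 occupy positions 5–6 → average rank (5+6)/2 = 5.5.
Group B values → pooled ranks: 7.2→1, 4.4→5.5, 6.8→2, 5.3→4, 3.7→7
Rank sum = 1 + 5.5 + 2 + 4 + 7 = 19.5

19.5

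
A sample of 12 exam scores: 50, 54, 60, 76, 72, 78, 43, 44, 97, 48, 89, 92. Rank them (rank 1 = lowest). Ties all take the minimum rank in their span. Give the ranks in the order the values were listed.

Sorted (ascending): 43, 44, 48, 50, 54, 60, 72, 76, 78, 89, 92, 97
No ties — each value takes its position as its rank.

4, 5, 6, 8, 7, 9, 1, 2, 12, 3, 10, 11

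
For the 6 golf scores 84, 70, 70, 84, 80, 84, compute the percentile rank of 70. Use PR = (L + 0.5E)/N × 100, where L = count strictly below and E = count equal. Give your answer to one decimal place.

N = 6.
Strictly below 70: 0. Equal to 70: 2.
PR = (0 + 0.5·2)/6 × 100 = 16.7

16.7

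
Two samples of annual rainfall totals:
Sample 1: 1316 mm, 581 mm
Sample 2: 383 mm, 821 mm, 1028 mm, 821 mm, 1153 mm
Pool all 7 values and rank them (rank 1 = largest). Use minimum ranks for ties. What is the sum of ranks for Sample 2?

20

Sorted (descending): 1316, 1153, 1028, 821, 821, 581, 383
The 2 values of 821 occupy positions 4–5 → each gets rank 4.
Sample 2 values → pooled ranks: 383→7, 821→4, 1028→3, 821→4, 1153→2
Rank sum = 7 + 4 + 3 + 4 + 2 = 20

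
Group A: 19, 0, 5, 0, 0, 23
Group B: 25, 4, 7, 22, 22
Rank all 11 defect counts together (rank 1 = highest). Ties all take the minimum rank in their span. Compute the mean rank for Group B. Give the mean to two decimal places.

Sorted (descending): 25, 23, 22, 22, 19, 7, 5, 4, 0, 0, 0
The 2 values of 22 occupy positions 3–4 → each gets rank 3.
The 3 values of 0 occupy positions 9–11 → each gets rank 9.
Group B values → pooled ranks: 25→1, 4→8, 7→6, 22→3, 22→3
Mean rank = (1 + 8 + 6 + 3 + 3) / 5 = 4.20

4.20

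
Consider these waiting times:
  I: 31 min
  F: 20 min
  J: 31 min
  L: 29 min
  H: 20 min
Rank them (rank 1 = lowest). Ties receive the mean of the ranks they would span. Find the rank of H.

Sorted (ascending): 20, 20, 29, 31, 31
The 2 values of 20 occupy positions 1–2 → average rank (1+2)/2 = 1.5.
The 2 values of 31 occupy positions 4–5 → average rank (4+5)/2 = 4.5.
H has value 20 min → rank 1.5.

1.5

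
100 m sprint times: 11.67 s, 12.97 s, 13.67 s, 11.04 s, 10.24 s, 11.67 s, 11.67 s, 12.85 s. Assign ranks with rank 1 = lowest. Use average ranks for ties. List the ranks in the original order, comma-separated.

Sorted (ascending): 10.24, 11.04, 11.67, 11.67, 11.67, 12.85, 12.97, 13.67
The 3 values of 11.67 occupy positions 3–5 → average rank 4.

4, 7, 8, 2, 1, 4, 4, 6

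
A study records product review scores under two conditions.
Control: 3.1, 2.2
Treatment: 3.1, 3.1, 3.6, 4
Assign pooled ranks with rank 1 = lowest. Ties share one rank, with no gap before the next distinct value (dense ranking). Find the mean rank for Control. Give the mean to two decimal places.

Sorted (ascending): 2.2, 3.1, 3.1, 3.1, 3.6, 4
The 3 values of 3.1 share dense rank 2.
Remaining distinct values take the next consecutive integers.
Control values → pooled ranks: 3.1→2, 2.2→1
Mean rank = (2 + 1) / 2 = 1.50

1.50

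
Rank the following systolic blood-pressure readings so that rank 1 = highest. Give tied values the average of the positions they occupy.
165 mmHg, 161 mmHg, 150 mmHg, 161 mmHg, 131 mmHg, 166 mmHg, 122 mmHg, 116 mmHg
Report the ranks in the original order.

Sorted (descending): 166, 165, 161, 161, 150, 131, 122, 116
The 2 values of 161 occupy positions 3–4 → average rank (3+4)/2 = 3.5.

2, 3.5, 5, 3.5, 6, 1, 7, 8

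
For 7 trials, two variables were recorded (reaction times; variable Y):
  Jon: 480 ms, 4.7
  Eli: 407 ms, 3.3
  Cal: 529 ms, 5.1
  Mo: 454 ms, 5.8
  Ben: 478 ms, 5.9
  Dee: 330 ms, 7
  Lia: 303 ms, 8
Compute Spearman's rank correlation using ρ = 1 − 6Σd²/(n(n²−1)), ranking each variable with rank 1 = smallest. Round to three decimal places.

Ranks of variable 1: 6, 3, 7, 4, 5, 2, 1
Ranks of variable 2: 2, 1, 3, 4, 5, 6, 7
d = r₁ − r₂: 4, 2, 4, 0, 0, -4, -6
d²: 16, 4, 16, 0, 0, 16, 36; Σd² = 88
ρ = 1 − 6·88/(7·48) = 1 − 528/336 = -0.571

-0.571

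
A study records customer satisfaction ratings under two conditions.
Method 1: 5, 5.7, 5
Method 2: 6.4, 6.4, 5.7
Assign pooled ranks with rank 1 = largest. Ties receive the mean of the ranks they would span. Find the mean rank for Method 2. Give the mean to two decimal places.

2.17

Sorted (descending): 6.4, 6.4, 5.7, 5.7, 5, 5
The 2 values of 6.4 occupy positions 1–2 → average rank (1+2)/2 = 1.5.
The 2 values of 5.7 occupy positions 3–4 → average rank (3+4)/2 = 3.5.
The 2 values of 5 occupy positions 5–6 → average rank (5+6)/2 = 5.5.
Method 2 values → pooled ranks: 6.4→1.5, 6.4→1.5, 5.7→3.5
Mean rank = (1.5 + 1.5 + 3.5) / 3 = 2.17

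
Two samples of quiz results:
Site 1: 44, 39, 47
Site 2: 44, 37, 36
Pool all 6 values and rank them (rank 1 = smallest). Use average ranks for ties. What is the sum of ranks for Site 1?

13.5

Sorted (ascending): 36, 37, 39, 44, 44, 47
The 2 values of 44 occupy positions 4–5 → average rank (4+5)/2 = 4.5.
Site 1 values → pooled ranks: 44→4.5, 39→3, 47→6
Rank sum = 4.5 + 3 + 6 = 13.5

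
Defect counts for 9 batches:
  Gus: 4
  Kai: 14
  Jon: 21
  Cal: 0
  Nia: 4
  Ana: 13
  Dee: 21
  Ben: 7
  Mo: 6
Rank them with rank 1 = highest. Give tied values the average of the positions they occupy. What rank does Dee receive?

Sorted (descending): 21, 21, 14, 13, 7, 6, 4, 4, 0
The 2 values of 21 occupy positions 1–2 → average rank (1+2)/2 = 1.5.
The 2 values of 4 occupy positions 7–8 → average rank (7+8)/2 = 7.5.
Dee has value 21 → rank 1.5.

1.5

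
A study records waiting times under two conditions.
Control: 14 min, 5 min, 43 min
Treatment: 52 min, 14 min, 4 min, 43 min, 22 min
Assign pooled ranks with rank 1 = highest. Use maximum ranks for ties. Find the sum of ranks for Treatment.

22

Sorted (descending): 52, 43, 43, 22, 14, 14, 5, 4
The 2 values of 43 occupy positions 2–3 → each gets rank 3.
The 2 values of 14 occupy positions 5–6 → each gets rank 6.
Treatment values → pooled ranks: 52→1, 14→6, 4→8, 43→3, 22→4
Rank sum = 1 + 6 + 8 + 3 + 4 = 22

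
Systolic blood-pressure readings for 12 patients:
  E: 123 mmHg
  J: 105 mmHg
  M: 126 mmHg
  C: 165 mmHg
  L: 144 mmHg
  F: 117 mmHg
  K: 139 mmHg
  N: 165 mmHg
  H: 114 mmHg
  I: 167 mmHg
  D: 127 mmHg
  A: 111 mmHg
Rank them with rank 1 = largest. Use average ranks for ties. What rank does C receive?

Sorted (descending): 167, 165, 165, 144, 139, 127, 126, 123, 117, 114, 111, 105
The 2 values of 165 occupy positions 2–3 → average rank (2+3)/2 = 2.5.
C has value 165 mmHg → rank 2.5.

2.5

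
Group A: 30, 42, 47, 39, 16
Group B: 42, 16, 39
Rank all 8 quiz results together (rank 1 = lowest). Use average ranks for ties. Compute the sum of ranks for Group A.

Sorted (ascending): 16, 16, 30, 39, 39, 42, 42, 47
The 2 values of 16 occupy positions 1–2 → average rank (1+2)/2 = 1.5.
The 2 values of 39 occupy positions 4–5 → average rank (4+5)/2 = 4.5.
The 2 values of 42 occupy positions 6–7 → average rank (6+7)/2 = 6.5.
Group A values → pooled ranks: 30→3, 42→6.5, 47→8, 39→4.5, 16→1.5
Rank sum = 3 + 6.5 + 8 + 4.5 + 1.5 = 23.5

23.5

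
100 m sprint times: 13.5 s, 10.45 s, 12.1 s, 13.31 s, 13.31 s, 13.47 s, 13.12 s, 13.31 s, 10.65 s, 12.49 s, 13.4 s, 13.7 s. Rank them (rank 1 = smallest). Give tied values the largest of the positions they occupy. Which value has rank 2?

Sorted (ascending): 10.45, 10.65, 12.1, 12.49, 13.12, 13.31, 13.31, 13.31, 13.4, 13.47, 13.5, 13.7
The 3 values of 13.31 occupy positions 6–8 → each gets rank 8.
Rank 2 → value 10.65.

10.65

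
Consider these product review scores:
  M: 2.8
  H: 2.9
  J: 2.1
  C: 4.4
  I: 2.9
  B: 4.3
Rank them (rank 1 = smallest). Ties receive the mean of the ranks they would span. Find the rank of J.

1

Sorted (ascending): 2.1, 2.8, 2.9, 2.9, 4.3, 4.4
The 2 values of 2.9 occupy positions 3–4 → average rank (3+4)/2 = 3.5.
J has value 2.1 → rank 1.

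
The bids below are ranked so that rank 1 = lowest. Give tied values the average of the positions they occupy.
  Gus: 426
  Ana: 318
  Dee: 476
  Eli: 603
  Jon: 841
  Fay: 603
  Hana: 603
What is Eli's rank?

5

Sorted (ascending): 318, 426, 476, 603, 603, 603, 841
The 3 values of 603 occupy positions 4–6 → average rank 5.
Eli has value 603 → rank 5.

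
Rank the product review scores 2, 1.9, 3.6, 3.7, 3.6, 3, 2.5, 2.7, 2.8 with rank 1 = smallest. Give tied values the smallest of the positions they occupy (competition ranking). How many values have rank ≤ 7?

8

Sorted (ascending): 1.9, 2, 2.5, 2.7, 2.8, 3, 3.6, 3.6, 3.7
The 2 values of 3.6 occupy positions 7–8 → each gets rank 7.
Ranks ≤ 7: {1, 2, 3, 4, 5, 6, 7, 7} → 8 values.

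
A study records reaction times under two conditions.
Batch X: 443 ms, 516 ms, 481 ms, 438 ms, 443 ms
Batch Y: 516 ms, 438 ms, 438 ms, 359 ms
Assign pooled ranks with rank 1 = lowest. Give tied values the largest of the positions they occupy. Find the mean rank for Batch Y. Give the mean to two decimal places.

4.50

Sorted (ascending): 359, 438, 438, 438, 443, 443, 481, 516, 516
The 3 values of 438 occupy positions 2–4 → each gets rank 4.
The 2 values of 443 occupy positions 5–6 → each gets rank 6.
The 2 values of 516 occupy positions 8–9 → each gets rank 9.
Batch Y values → pooled ranks: 516→9, 438→4, 438→4, 359→1
Mean rank = (9 + 4 + 4 + 1) / 4 = 4.50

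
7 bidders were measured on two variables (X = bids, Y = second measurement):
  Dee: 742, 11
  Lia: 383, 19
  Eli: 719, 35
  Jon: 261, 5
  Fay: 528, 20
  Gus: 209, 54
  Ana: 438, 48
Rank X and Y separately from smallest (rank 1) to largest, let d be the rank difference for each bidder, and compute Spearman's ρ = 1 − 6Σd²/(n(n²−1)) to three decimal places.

-0.214

Ranks of variable 1: 7, 3, 6, 2, 5, 1, 4
Ranks of variable 2: 2, 3, 5, 1, 4, 7, 6
d = r₁ − r₂: 5, 0, 1, 1, 1, -6, -2
d²: 25, 0, 1, 1, 1, 36, 4; Σd² = 68
ρ = 1 − 6·68/(7·48) = 1 − 408/336 = -0.214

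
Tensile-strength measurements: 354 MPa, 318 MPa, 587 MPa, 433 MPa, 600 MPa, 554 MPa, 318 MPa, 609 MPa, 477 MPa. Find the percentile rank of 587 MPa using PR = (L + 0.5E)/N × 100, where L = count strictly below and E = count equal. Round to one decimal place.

N = 9.
Strictly below 587: 6. Equal to 587: 1.
PR = (6 + 0.5·1)/9 × 100 = 72.2

72.2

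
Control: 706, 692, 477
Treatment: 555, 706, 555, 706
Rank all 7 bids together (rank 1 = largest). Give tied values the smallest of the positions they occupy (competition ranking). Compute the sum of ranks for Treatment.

Sorted (descending): 706, 706, 706, 692, 555, 555, 477
The 3 values of 706 occupy positions 1–3 → each gets rank 1.
The 2 values of 555 occupy positions 5–6 → each gets rank 5.
Treatment values → pooled ranks: 555→5, 706→1, 555→5, 706→1
Rank sum = 5 + 1 + 5 + 1 = 12

12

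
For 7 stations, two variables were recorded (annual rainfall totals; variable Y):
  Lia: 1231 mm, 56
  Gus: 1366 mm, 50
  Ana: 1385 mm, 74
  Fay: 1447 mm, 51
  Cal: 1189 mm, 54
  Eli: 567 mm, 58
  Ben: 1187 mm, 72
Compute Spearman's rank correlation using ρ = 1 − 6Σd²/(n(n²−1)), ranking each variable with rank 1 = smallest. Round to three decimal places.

-0.321

Ranks of variable 1: 4, 5, 6, 7, 3, 1, 2
Ranks of variable 2: 4, 1, 7, 2, 3, 5, 6
d = r₁ − r₂: 0, 4, -1, 5, 0, -4, -4
d²: 0, 16, 1, 25, 0, 16, 16; Σd² = 74
ρ = 1 − 6·74/(7·48) = 1 − 444/336 = -0.321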